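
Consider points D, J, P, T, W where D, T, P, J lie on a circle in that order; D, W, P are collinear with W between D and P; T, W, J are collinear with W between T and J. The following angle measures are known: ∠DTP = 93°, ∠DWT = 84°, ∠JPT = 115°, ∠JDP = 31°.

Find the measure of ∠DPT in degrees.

∠DPT = 53°

1. ∠PWT = 96°  [linear pair at W on DP]
2. ∠JTP = 31°  [same arc PJ]
3. ∠DPT = 53°  [△TWP]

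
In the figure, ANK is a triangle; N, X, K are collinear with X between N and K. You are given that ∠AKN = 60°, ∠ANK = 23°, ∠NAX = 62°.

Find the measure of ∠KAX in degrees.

∠KAX = 35°

1. ∠AKX = 60°  [X on ray KN]
2. ∠ANX = 23°  [X on ray NK]
3. ∠AXN = 95°  [△ANX]
4. ∠AXK = 85°  [linear pair at X on NK]
5. ∠KAX = 35°  [△AXK]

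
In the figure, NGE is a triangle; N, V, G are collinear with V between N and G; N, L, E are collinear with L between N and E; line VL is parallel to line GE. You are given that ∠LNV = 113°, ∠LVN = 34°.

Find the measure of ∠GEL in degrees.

∠GEL = 33°

1. ∠NLV = 33°  [△NVL]
2. ∠ELV = 147°  [linear pair at L on NE]
3. ∠GEL = 33°  [VL∥GE, co-interior at E–L]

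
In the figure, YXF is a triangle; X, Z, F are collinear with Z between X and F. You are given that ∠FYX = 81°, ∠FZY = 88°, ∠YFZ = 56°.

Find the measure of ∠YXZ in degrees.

∠YXZ = 43°

1. ∠XFY = 56°  [Z on ray FX]
2. ∠FXY = 43°  [△YXF]
3. ∠YXZ = 43°  [Z on ray XF]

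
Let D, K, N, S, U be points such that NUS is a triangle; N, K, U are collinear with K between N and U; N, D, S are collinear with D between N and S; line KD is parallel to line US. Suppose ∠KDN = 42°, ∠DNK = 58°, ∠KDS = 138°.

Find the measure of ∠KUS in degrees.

∠KUS = 80°

1. ∠DKN = 80°  [△NKD]
2. ∠DKU = 100°  [linear pair at K on NU]
3. ∠KUS = 80°  [KD∥US, co-interior at U–K]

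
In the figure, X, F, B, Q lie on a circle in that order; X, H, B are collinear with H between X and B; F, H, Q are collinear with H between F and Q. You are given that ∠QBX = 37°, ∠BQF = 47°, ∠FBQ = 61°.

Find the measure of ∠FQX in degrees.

∠FQX = 24°

1. ∠QFX = 37°  [same arc XQ]
2. ∠FXQ = 119°  [cyclic XFBQ, opposite ∠X+∠B]
3. ∠FQX = 24°  [△XFQ]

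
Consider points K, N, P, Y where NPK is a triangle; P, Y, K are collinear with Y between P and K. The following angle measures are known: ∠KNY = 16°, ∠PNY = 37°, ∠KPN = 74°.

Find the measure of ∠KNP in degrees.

1. ∠NPY = 74°  [Y on ray PK]
2. ∠NYP = 69°  [△NPY]
3. ∠KYN = 111°  [linear pair at Y on PK]
4. ∠NKY = 53°  [△NYK]
5. ∠NKP = 53°  [Y on ray KP]
6. ∠KNP = 53°  [△NPK]

∠KNP = 53°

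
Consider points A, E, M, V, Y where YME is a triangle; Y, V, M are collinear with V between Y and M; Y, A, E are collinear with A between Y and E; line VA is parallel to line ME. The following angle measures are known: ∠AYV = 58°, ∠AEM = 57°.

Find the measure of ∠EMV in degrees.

∠EMV = 65°

1. ∠EYM = 58°  [V on YM, A on YE]
2. ∠MEY = 57°  [A on ray EY]
3. ∠EMY = 65°  [△YME]
4. ∠EMV = 65°  [V on ray MY]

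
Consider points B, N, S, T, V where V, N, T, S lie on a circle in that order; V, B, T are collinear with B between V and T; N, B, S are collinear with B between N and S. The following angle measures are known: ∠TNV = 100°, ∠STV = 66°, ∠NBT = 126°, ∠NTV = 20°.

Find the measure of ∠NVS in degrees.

1. ∠SNV = 66°  [same arc VS]
2. ∠NSV = 20°  [same arc VN]
3. ∠NVS = 94°  [△VNS]

∠NVS = 94°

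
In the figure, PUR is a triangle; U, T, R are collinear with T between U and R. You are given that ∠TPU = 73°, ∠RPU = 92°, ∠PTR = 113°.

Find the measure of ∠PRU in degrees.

∠PRU = 48°

1. ∠PTU = 67°  [linear pair at T on UR]
2. ∠PUT = 40°  [△PUT]
3. ∠PUR = 40°  [T on ray UR]
4. ∠PRU = 48°  [△PUR]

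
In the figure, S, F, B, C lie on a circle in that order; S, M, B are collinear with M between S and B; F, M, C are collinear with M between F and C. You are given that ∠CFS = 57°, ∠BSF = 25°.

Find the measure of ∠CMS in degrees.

1. ∠CBS = 57°  [same arc SC]
2. ∠BCF = 25°  [same arc FB]
3. ∠BMC = 98°  [△BMC]
4. ∠CMS = 82°  [linear pair at M on SB]

∠CMS = 82°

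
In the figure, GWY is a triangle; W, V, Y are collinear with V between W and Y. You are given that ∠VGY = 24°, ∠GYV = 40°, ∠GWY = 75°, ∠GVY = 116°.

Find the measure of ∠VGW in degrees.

∠VGW = 41°

1. ∠GWV = 75°  [V on ray WY]
2. ∠GVW = 64°  [linear pair at V on WY]
3. ∠VGW = 41°  [△GWV]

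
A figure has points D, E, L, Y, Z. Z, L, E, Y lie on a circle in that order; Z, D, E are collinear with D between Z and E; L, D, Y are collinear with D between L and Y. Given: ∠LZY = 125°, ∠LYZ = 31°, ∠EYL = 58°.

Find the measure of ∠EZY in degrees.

∠EZY = 67°

1. ∠LEY = 55°  [cyclic ZLEY, opposite ∠Z+∠E]
2. ∠ELY = 67°  [△LEY]
3. ∠EZY = 67°  [same arc EY]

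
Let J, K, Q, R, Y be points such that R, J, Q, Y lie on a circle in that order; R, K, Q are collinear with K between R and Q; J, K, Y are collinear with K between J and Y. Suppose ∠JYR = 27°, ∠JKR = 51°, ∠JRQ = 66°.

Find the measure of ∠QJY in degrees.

∠QJY = 24°

1. ∠JQR = 27°  [same arc RJ]
2. ∠JKQ = 129°  [linear pair at K on RQ]
3. ∠QJY = 24°  [△JKQ]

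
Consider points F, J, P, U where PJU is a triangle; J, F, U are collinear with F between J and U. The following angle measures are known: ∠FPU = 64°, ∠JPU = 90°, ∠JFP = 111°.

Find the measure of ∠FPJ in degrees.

∠FPJ = 26°

1. ∠PFU = 69°  [linear pair at F on JU]
2. ∠FUP = 47°  [△PFU]
3. ∠JUP = 47°  [F on ray UJ]
4. ∠PJU = 43°  [△PJU]
5. ∠FJP = 43°  [F on ray JU]
6. ∠FPJ = 26°  [△PJF]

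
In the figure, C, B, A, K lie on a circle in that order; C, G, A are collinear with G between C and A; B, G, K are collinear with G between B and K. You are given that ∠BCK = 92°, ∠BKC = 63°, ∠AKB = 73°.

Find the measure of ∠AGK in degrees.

1. ∠CBK = 25°  [△CBK]
2. ∠CAK = 25°  [same arc CK]
3. ∠AGK = 82°  [△AGK]

∠AGK = 82°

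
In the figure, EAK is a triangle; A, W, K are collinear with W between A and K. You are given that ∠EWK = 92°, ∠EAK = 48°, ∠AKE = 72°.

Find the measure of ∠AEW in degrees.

1. ∠AWE = 88°  [linear pair at W on AK]
2. ∠EAW = 48°  [W on ray AK]
3. ∠AEW = 44°  [△EAW]

∠AEW = 44°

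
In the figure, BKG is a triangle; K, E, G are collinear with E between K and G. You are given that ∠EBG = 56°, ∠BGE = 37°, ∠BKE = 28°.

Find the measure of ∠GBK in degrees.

1. ∠BGK = 37°  [E on ray GK]
2. ∠BKG = 28°  [E on ray KG]
3. ∠GBK = 115°  [△BKG]

∠GBK = 115°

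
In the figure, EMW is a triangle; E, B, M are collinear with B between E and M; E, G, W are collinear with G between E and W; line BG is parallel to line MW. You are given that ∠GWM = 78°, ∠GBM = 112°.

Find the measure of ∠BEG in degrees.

∠BEG = 34°

1. ∠EWM = 78°  [G on ray WE]
2. ∠EBG = 68°  [linear pair at B on EM]
3. ∠BGE = 78°  [BG∥MW, corresponding at G]
4. ∠BEG = 34°  [△EBG]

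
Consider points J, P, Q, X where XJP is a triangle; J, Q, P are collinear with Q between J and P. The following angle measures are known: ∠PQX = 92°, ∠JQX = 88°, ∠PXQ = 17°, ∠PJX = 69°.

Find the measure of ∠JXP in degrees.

∠JXP = 40°

1. ∠QPX = 71°  [△XQP]
2. ∠JPX = 71°  [Q on ray PJ]
3. ∠JXP = 40°  [△XJP]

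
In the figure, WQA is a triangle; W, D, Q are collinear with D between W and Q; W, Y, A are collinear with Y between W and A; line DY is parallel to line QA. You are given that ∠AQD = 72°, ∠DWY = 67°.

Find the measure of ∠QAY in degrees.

∠QAY = 41°

1. ∠AQW = 72°  [D on ray QW]
2. ∠AWQ = 67°  [D on WQ, Y on WA]
3. ∠QAW = 41°  [△WQA]
4. ∠QAY = 41°  [Y on ray AW]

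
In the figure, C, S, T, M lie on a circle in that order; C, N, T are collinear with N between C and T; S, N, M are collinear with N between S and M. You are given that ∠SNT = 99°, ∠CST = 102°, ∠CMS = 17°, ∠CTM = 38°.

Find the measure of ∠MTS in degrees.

∠MTS = 55°

1. ∠CNM = 99°  [vertical angles at N]
2. ∠CTS = 17°  [same arc CS]
3. ∠MNT = 81°  [linear pair at N on CT]
4. ∠MST = 64°  [△SNT]
5. ∠SMT = 61°  [△TNM]
6. ∠MTS = 55°  [△STM]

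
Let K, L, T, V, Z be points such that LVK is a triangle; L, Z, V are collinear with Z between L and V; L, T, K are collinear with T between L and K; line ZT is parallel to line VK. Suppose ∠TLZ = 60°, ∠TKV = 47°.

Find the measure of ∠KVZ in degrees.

∠KVZ = 73°

1. ∠KLV = 60°  [Z on LV, T on LK]
2. ∠LKV = 47°  [T on ray KL]
3. ∠KVL = 73°  [△LVK]
4. ∠KVZ = 73°  [Z on ray VL]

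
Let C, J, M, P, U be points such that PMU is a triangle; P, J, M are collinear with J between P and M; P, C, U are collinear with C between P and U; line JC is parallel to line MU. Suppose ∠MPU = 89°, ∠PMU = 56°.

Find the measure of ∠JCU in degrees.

∠JCU = 145°

1. ∠MUP = 35°  [△PMU]
2. ∠JCP = 35°  [JC∥MU, corresponding at C]
3. ∠JCU = 145°  [linear pair at C on PU]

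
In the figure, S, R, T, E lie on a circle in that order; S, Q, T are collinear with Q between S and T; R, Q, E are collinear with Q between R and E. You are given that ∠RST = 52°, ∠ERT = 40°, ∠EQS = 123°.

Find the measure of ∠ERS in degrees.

1. ∠RET = 52°  [same arc RT]
2. ∠EST = 40°  [same arc TE]
3. ∠ETR = 88°  [△RTE]
4. ∠RES = 17°  [△SQE]
5. ∠ESR = 92°  [cyclic SRTE, opposite ∠S+∠T]
6. ∠ERS = 71°  [△SRE]

∠ERS = 71°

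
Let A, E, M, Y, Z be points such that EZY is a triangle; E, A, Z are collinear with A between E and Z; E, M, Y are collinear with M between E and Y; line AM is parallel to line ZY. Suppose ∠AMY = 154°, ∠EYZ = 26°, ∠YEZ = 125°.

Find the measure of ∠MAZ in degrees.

∠MAZ = 151°

1. ∠AME = 26°  [linear pair at M on EY]
2. ∠AEM = 125°  [A on EZ, M on EY]
3. ∠EAM = 29°  [△EAM]
4. ∠MAZ = 151°  [linear pair at A on EZ]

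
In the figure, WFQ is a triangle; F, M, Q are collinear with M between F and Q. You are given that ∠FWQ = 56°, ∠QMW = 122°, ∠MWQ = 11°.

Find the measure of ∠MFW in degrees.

1. ∠MQW = 47°  [△WMQ]
2. ∠FQW = 47°  [M on ray QF]
3. ∠QFW = 77°  [△WFQ]
4. ∠MFW = 77°  [M on ray FQ]

∠MFW = 77°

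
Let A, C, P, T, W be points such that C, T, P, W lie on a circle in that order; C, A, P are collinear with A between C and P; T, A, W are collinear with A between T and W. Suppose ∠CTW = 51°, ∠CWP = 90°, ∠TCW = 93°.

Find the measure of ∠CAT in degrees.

1. ∠CWT = 36°  [△CTW]
2. ∠CTP = 90°  [cyclic CTPW, opposite ∠T+∠W]
3. ∠CPT = 36°  [same arc CT]
4. ∠PCT = 54°  [△CTP]
5. ∠CAT = 75°  [△CAT]

∠CAT = 75°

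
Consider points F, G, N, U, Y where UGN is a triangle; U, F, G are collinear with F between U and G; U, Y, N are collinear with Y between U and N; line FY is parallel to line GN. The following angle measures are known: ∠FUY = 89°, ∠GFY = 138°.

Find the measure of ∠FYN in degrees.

∠FYN = 131°

1. ∠UFY = 42°  [linear pair at F on UG]
2. ∠FYU = 49°  [△UFY]
3. ∠FYN = 131°  [linear pair at Y on UN]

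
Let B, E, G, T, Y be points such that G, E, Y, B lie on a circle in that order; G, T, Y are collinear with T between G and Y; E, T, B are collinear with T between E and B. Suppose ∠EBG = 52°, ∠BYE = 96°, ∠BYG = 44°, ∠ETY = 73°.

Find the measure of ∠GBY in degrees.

1. ∠BTG = 73°  [vertical angles at T]
2. ∠BGY = 55°  [△GTB]
3. ∠GBY = 81°  [△GYB]

∠GBY = 81°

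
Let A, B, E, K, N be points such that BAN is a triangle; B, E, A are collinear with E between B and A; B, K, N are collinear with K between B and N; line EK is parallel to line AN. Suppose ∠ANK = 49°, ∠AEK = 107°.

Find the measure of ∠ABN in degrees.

1. ∠ANB = 49°  [K on ray NB]
2. ∠BEK = 73°  [linear pair at E on BA]
3. ∠BKE = 49°  [EK∥AN, corresponding at K]
4. ∠EBK = 58°  [△BEK]
5. ∠ABN = 58°  [E on BA, K on BN]

∠ABN = 58°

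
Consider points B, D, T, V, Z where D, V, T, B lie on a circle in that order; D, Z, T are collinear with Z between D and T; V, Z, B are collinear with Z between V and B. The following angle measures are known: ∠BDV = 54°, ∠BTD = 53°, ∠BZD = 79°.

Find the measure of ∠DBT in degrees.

∠DBT = 99°

1. ∠BVD = 53°  [same arc DB]
2. ∠DBV = 73°  [△DVB]
3. ∠BDT = 28°  [△DZB]
4. ∠DBT = 99°  [△DTB]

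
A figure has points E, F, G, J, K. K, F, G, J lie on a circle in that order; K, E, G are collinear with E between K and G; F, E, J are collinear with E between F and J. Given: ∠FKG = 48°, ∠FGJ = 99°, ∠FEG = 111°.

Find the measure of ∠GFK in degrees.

1. ∠FJG = 48°  [same arc FG]
2. ∠GFJ = 33°  [△FGJ]
3. ∠FGK = 36°  [△FEG]
4. ∠GFK = 96°  [△KFG]

∠GFK = 96°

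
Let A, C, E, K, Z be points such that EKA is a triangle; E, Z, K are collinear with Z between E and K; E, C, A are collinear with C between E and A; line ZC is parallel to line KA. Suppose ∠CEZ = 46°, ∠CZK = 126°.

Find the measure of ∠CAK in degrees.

∠CAK = 80°

1. ∠CZE = 54°  [linear pair at Z on EK]
2. ∠ECZ = 80°  [△EZC]
3. ∠ACZ = 100°  [linear pair at C on EA]
4. ∠CAK = 80°  [ZC∥KA, co-interior at A–C]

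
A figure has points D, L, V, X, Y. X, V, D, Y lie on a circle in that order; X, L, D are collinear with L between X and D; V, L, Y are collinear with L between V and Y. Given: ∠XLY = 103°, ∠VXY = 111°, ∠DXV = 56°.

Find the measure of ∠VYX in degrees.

∠VYX = 22°

1. ∠DLV = 103°  [vertical angles at L]
2. ∠VLX = 77°  [linear pair at L on XD]
3. ∠XVY = 47°  [△XLV]
4. ∠VYX = 22°  [△XVY]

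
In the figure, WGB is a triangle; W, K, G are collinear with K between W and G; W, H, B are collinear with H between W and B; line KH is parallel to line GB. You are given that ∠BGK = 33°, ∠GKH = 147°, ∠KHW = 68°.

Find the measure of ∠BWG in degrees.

1. ∠BGW = 33°  [K on ray GW]
2. ∠GBW = 68°  [KH∥GB, corresponding at H]
3. ∠BWG = 79°  [△WGB]

∠BWG = 79°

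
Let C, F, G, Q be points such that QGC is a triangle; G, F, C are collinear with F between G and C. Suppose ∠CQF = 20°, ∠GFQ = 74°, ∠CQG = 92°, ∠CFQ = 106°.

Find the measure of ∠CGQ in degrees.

∠CGQ = 34°

1. ∠FCQ = 54°  [△QFC]
2. ∠GCQ = 54°  [F on ray CG]
3. ∠CGQ = 34°  [△QGC]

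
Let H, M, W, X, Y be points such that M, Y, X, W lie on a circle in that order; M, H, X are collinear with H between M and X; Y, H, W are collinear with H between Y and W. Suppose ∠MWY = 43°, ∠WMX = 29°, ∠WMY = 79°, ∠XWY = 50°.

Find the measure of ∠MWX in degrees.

1. ∠MXY = 43°  [same arc MY]
2. ∠XMY = 50°  [same arc YX]
3. ∠MYX = 87°  [△MYX]
4. ∠MWX = 93°  [cyclic MYXW, opposite ∠Y+∠W]

∠MWX = 93°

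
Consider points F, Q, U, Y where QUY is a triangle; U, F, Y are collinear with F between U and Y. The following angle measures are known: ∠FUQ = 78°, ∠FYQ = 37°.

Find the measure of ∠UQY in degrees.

∠UQY = 65°

1. ∠QUY = 78°  [F on ray UY]
2. ∠QYU = 37°  [F on ray YU]
3. ∠UQY = 65°  [△QUY]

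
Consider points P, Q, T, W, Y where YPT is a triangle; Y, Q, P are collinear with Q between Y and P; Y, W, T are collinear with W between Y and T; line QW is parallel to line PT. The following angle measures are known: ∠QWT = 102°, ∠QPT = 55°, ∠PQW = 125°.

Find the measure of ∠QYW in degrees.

1. ∠QWY = 78°  [linear pair at W on YT]
2. ∠WQY = 55°  [linear pair at Q on YP]
3. ∠QYW = 47°  [△YQW]

∠QYW = 47°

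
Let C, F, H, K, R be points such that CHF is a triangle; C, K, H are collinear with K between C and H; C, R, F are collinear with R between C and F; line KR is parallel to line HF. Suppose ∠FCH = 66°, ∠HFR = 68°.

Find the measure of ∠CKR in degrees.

∠CKR = 46°

1. ∠CFH = 68°  [R on ray FC]
2. ∠CHF = 46°  [△CHF]
3. ∠CKR = 46°  [KR∥HF, corresponding at K]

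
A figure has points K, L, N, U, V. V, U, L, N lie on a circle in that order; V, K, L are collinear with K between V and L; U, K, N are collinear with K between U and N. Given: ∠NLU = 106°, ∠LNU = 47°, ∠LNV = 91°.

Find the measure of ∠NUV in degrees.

1. ∠LUN = 27°  [△ULN]
2. ∠LVN = 27°  [same arc LN]
3. ∠NLV = 62°  [△VLN]
4. ∠NUV = 62°  [same arc VN]

∠NUV = 62°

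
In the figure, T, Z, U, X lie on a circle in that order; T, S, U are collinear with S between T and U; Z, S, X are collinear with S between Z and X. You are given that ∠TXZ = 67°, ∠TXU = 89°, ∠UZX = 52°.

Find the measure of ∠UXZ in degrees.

1. ∠TUZ = 67°  [same arc TZ]
2. ∠TZU = 91°  [cyclic TZUX, opposite ∠Z+∠X]
3. ∠UTZ = 22°  [△TZU]
4. ∠UXZ = 22°  [same arc ZU]

∠UXZ = 22°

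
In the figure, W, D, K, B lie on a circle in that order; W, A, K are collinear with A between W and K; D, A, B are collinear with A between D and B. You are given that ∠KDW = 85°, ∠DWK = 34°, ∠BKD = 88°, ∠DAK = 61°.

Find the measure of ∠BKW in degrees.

1. ∠DKW = 61°  [△WDK]
2. ∠BWD = 92°  [cyclic WDKB, opposite ∠W+∠K]
3. ∠DBW = 61°  [same arc WD]
4. ∠BDW = 27°  [△WDB]
5. ∠BKW = 27°  [same arc WB]

∠BKW = 27°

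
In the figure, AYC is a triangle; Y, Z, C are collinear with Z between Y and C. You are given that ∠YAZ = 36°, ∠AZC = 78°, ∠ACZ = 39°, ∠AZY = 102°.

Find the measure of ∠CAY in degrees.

1. ∠AYZ = 42°  [△AYZ]
2. ∠ACY = 39°  [Z on ray CY]
3. ∠AYC = 42°  [Z on ray YC]
4. ∠CAY = 99°  [△AYC]

∠CAY = 99°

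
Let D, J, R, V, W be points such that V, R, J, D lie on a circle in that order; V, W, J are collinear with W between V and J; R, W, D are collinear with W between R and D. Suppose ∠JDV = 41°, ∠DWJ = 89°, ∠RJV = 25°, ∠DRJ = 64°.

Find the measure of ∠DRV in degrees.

1. ∠JRV = 139°  [cyclic VRJD, opposite ∠R+∠D]
2. ∠RWV = 89°  [vertical angles at W]
3. ∠JVR = 16°  [△VRJ]
4. ∠DRV = 75°  [△VWR]

∠DRV = 75°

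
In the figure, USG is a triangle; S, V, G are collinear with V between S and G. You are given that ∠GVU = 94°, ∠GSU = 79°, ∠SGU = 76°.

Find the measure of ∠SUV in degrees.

1. ∠SVU = 86°  [linear pair at V on SG]
2. ∠USV = 79°  [V on ray SG]
3. ∠SUV = 15°  [△USV]

∠SUV = 15°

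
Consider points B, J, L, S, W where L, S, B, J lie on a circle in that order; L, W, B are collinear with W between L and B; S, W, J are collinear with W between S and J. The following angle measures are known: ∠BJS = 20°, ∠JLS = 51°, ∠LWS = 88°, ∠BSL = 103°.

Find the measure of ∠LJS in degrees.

∠LJS = 57°

1. ∠BLS = 20°  [same arc SB]
2. ∠JSL = 72°  [△LWS]
3. ∠LJS = 57°  [△LSJ]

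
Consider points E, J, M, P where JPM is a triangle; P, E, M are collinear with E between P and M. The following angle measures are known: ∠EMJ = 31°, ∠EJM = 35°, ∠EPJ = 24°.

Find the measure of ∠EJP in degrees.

1. ∠JEM = 114°  [△JEM]
2. ∠JEP = 66°  [linear pair at E on PM]
3. ∠EJP = 90°  [△JPE]

∠EJP = 90°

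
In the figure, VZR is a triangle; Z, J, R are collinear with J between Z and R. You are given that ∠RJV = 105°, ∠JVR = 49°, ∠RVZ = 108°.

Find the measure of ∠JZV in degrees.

1. ∠JRV = 26°  [△VJR]
2. ∠VRZ = 26°  [J on ray RZ]
3. ∠RZV = 46°  [△VZR]
4. ∠JZV = 46°  [J on ray ZR]

∠JZV = 46°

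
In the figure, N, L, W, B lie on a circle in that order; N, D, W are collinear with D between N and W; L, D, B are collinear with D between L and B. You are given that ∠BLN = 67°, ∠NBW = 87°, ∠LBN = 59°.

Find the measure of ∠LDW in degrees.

∠LDW = 95°

1. ∠BWN = 67°  [same arc NB]
2. ∠BNW = 26°  [△NWB]
3. ∠LWN = 59°  [same arc NL]
4. ∠BLW = 26°  [same arc WB]
5. ∠LDW = 95°  [△LDW]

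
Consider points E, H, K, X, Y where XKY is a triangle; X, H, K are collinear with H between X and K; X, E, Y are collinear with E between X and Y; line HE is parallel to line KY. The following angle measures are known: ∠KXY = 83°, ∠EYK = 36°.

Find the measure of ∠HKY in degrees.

∠HKY = 61°

1. ∠KYX = 36°  [E on ray YX]
2. ∠XKY = 61°  [△XKY]
3. ∠HKY = 61°  [H on ray KX]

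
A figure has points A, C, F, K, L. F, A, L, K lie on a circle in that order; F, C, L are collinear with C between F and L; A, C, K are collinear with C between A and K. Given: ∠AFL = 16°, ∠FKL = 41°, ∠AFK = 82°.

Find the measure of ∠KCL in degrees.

∠KCL = 91°

1. ∠AKL = 16°  [same arc AL]
2. ∠ALK = 98°  [cyclic FALK, opposite ∠F+∠L]
3. ∠KAL = 66°  [△ALK]
4. ∠KFL = 66°  [same arc LK]
5. ∠FLK = 73°  [△FLK]
6. ∠KCL = 91°  [△LCK]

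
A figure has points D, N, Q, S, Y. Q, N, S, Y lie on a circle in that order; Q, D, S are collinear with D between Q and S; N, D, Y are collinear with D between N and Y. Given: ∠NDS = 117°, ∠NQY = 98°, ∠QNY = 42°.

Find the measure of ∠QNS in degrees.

∠QNS = 65°

1. ∠NDQ = 63°  [linear pair at D on QS]
2. ∠NYQ = 40°  [△QNY]
3. ∠NQS = 75°  [△QDN]
4. ∠NSQ = 40°  [same arc QN]
5. ∠QNS = 65°  [△QNS]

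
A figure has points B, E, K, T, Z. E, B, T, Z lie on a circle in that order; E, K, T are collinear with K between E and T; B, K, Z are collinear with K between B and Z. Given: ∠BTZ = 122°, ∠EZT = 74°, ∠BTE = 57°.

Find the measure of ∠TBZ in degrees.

1. ∠EBT = 106°  [cyclic EBTZ, opposite ∠B+∠Z]
2. ∠BET = 17°  [△EBT]
3. ∠BZT = 17°  [same arc BT]
4. ∠TBZ = 41°  [△BTZ]

∠TBZ = 41°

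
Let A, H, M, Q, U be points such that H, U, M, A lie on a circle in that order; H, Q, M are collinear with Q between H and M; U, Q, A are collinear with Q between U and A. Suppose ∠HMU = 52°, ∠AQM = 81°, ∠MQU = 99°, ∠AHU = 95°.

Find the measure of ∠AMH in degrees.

1. ∠HAU = 52°  [same arc HU]
2. ∠AUH = 33°  [△HUA]
3. ∠AMH = 33°  [same arc HA]

∠AMH = 33°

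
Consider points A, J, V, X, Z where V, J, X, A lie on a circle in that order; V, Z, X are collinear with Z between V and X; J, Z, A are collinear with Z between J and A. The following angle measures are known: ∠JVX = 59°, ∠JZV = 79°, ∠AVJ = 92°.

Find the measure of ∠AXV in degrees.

1. ∠JAX = 59°  [same arc JX]
2. ∠AZX = 79°  [vertical angles at Z]
3. ∠AXV = 42°  [△XZA]

∠AXV = 42°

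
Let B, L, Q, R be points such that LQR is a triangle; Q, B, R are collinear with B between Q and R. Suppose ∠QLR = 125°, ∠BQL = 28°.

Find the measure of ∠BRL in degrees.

∠BRL = 27°

1. ∠LQR = 28°  [B on ray QR]
2. ∠LRQ = 27°  [△LQR]
3. ∠BRL = 27°  [B on ray RQ]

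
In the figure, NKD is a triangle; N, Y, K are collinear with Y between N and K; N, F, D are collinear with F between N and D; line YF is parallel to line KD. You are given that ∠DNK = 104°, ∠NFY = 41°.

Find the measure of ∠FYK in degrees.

1. ∠FNY = 104°  [Y on NK, F on ND]
2. ∠FYN = 35°  [△NYF]
3. ∠FYK = 145°  [linear pair at Y on NK]

∠FYK = 145°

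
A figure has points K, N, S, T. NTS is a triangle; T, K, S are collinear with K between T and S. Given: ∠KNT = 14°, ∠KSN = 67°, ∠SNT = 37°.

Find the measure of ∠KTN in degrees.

∠KTN = 76°

1. ∠NST = 67°  [K on ray ST]
2. ∠NTS = 76°  [△NTS]
3. ∠KTN = 76°  [K on ray TS]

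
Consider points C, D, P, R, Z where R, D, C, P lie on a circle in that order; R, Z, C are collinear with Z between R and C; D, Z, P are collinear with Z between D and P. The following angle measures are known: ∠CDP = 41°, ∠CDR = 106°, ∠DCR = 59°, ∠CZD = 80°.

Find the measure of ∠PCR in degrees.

∠PCR = 65°

1. ∠CRP = 41°  [same arc CP]
2. ∠CPR = 74°  [cyclic RDCP, opposite ∠D+∠P]
3. ∠PCR = 65°  [△RCP]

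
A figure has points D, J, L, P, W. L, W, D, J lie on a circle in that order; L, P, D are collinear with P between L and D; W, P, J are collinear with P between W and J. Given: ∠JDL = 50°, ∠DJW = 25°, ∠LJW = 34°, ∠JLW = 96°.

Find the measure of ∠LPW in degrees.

1. ∠JWL = 50°  [same arc LJ]
2. ∠DLW = 25°  [same arc WD]
3. ∠LPW = 105°  [△LPW]

∠LPW = 105°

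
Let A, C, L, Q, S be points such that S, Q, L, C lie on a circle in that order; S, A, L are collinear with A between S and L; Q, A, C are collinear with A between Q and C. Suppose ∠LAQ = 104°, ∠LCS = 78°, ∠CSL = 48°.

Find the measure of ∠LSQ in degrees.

∠LSQ = 50°

1. ∠QAS = 76°  [linear pair at A on SL]
2. ∠CLS = 54°  [△SLC]
3. ∠CQS = 54°  [same arc SC]
4. ∠LSQ = 50°  [△SAQ]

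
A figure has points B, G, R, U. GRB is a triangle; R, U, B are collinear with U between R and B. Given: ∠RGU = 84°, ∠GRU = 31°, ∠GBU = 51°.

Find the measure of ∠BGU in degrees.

∠BGU = 14°

1. ∠GUR = 65°  [△GRU]
2. ∠BUG = 115°  [linear pair at U on RB]
3. ∠BGU = 14°  [△GUB]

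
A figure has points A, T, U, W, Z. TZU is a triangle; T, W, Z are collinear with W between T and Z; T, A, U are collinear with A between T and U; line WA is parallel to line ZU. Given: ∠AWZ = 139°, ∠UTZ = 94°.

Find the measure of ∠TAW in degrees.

1. ∠AWT = 41°  [linear pair at W on TZ]
2. ∠ATW = 94°  [W on TZ, A on TU]
3. ∠TAW = 45°  [△TWA]

∠TAW = 45°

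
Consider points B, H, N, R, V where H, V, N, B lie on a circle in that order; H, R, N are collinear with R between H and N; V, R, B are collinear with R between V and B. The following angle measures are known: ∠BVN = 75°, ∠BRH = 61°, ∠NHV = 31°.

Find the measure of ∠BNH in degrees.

1. ∠BRN = 119°  [linear pair at R on HN]
2. ∠NBV = 31°  [same arc VN]
3. ∠BNH = 30°  [△NRB]

∠BNH = 30°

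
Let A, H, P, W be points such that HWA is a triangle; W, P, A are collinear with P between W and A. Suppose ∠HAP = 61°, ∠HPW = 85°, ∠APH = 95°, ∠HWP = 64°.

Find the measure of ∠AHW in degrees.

∠AHW = 55°

1. ∠HAW = 61°  [P on ray AW]
2. ∠AWH = 64°  [P on ray WA]
3. ∠AHW = 55°  [△HWA]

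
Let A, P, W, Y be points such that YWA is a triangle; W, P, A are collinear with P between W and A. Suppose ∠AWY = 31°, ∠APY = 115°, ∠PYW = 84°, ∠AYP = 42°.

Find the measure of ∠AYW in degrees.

∠AYW = 126°

1. ∠PAY = 23°  [△YPA]
2. ∠WAY = 23°  [P on ray AW]
3. ∠AYW = 126°  [△YWA]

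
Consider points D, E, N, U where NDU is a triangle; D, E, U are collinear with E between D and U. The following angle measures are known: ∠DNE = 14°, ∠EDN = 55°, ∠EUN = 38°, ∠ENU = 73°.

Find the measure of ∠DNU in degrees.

∠DNU = 87°

1. ∠NDU = 55°  [E on ray DU]
2. ∠DUN = 38°  [E on ray UD]
3. ∠DNU = 87°  [△NDU]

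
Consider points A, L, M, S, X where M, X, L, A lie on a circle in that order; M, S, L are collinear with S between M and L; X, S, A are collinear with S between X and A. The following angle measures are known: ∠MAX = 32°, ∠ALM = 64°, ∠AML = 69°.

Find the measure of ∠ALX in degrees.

1. ∠AXM = 64°  [same arc MA]
2. ∠AMX = 84°  [△MXA]
3. ∠ALX = 96°  [cyclic MXLA, opposite ∠M+∠L]

∠ALX = 96°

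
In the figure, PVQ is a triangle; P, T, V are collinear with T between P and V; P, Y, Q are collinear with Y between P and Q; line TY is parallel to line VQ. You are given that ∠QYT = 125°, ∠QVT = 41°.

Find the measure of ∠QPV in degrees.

∠QPV = 84°

1. ∠PYT = 55°  [linear pair at Y on PQ]
2. ∠PVQ = 41°  [T on ray VP]
3. ∠PQV = 55°  [TY∥VQ, corresponding at Y]
4. ∠QPV = 84°  [△PVQ]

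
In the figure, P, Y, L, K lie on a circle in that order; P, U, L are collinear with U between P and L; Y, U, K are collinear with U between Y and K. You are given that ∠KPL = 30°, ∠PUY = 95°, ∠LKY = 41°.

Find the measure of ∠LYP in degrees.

∠LYP = 74°

1. ∠KYL = 30°  [same arc LK]
2. ∠LUY = 85°  [linear pair at U on PL]
3. ∠LPY = 41°  [same arc YL]
4. ∠PLY = 65°  [△YUL]
5. ∠LYP = 74°  [△PYL]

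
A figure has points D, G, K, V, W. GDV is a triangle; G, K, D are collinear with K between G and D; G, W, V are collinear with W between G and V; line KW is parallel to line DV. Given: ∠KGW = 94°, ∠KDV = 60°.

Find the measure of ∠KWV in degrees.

∠KWV = 154°

1. ∠DGV = 94°  [K on GD, W on GV]
2. ∠GDV = 60°  [K on ray DG]
3. ∠DVG = 26°  [△GDV]
4. ∠GWK = 26°  [KW∥DV, corresponding at W]
5. ∠KWV = 154°  [linear pair at W on GV]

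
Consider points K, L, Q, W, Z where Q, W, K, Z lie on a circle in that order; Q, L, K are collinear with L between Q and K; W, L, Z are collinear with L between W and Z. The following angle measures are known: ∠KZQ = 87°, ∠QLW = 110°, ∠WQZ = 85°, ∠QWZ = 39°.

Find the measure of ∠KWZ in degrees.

∠KWZ = 54°

1. ∠KWQ = 93°  [cyclic QWKZ, opposite ∠W+∠Z]
2. ∠KLW = 70°  [linear pair at L on QK]
3. ∠KQW = 31°  [△QLW]
4. ∠QKW = 56°  [△QWK]
5. ∠KWZ = 54°  [△WLK]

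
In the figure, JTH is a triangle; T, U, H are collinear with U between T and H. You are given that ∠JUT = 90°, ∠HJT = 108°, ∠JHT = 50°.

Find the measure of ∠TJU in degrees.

∠TJU = 68°

1. ∠HTJ = 22°  [△JTH]
2. ∠JTU = 22°  [U on ray TH]
3. ∠TJU = 68°  [△JTU]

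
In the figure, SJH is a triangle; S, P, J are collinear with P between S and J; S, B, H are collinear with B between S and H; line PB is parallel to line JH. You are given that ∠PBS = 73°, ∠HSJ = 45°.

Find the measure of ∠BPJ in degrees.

1. ∠JHS = 73°  [PB∥JH, corresponding at B]
2. ∠HJS = 62°  [△SJH]
3. ∠BPS = 62°  [PB∥JH, corresponding at P]
4. ∠BPJ = 118°  [linear pair at P on SJ]

∠BPJ = 118°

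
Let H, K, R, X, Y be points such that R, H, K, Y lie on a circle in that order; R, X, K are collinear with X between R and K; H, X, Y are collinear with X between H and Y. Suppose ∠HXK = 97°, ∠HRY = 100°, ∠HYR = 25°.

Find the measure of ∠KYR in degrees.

∠KYR = 67°

1. ∠RXY = 97°  [vertical angles at X]
2. ∠RHY = 55°  [△RHY]
3. ∠KRY = 58°  [△RXY]
4. ∠RKY = 55°  [same arc RY]
5. ∠KYR = 67°  [△RKY]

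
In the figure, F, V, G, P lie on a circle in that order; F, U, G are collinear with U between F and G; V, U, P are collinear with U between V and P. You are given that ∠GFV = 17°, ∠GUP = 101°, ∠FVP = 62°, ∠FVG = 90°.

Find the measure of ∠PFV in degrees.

1. ∠FGV = 73°  [△FVG]
2. ∠FPV = 73°  [same arc FV]
3. ∠PFV = 45°  [△FVP]

∠PFV = 45°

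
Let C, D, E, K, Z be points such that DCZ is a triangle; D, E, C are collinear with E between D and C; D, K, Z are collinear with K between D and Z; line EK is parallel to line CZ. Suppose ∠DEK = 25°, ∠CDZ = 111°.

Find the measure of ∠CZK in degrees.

1. ∠DCZ = 25°  [EK∥CZ, corresponding at E]
2. ∠CZD = 44°  [△DCZ]
3. ∠CZK = 44°  [K on ray ZD]

∠CZK = 44°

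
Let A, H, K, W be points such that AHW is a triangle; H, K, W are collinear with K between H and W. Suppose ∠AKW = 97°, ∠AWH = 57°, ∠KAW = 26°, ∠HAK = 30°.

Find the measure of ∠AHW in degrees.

1. ∠AKH = 83°  [linear pair at K on HW]
2. ∠AHK = 67°  [△AHK]
3. ∠AHW = 67°  [K on ray HW]

∠AHW = 67°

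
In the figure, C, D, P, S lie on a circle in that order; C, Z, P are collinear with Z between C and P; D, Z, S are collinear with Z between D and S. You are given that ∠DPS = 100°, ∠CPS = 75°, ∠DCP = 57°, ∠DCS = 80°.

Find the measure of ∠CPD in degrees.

1. ∠CDS = 75°  [same arc CS]
2. ∠CSD = 25°  [△CDS]
3. ∠CPD = 25°  [same arc CD]

∠CPD = 25°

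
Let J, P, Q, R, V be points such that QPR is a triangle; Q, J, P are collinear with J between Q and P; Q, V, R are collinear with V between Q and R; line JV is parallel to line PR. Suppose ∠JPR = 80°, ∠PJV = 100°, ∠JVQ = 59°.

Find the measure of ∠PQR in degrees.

∠PQR = 41°

1. ∠QPR = 80°  [J on ray PQ]
2. ∠PRQ = 59°  [JV∥PR, corresponding at V]
3. ∠PQR = 41°  [△QPR]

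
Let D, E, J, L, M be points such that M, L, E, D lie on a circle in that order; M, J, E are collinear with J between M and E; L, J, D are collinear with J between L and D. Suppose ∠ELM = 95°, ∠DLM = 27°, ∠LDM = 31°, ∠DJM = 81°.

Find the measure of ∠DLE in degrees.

1. ∠LEM = 31°  [same arc ML]
2. ∠EJL = 81°  [vertical angles at J]
3. ∠DLE = 68°  [△LJE]

∠DLE = 68°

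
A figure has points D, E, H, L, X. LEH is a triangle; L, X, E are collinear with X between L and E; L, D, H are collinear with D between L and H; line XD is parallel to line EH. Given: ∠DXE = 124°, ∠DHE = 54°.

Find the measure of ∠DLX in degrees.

1. ∠DXL = 56°  [linear pair at X on LE]
2. ∠EHL = 54°  [D on ray HL]
3. ∠HEL = 56°  [XD∥EH, corresponding at X]
4. ∠ELH = 70°  [△LEH]
5. ∠DLX = 70°  [X on LE, D on LH]

∠DLX = 70°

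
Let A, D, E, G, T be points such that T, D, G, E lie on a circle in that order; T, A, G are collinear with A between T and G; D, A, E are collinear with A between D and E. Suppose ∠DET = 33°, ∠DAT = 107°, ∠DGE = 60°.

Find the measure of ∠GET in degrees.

1. ∠DGT = 33°  [same arc TD]
2. ∠DAG = 73°  [linear pair at A on TG]
3. ∠DTE = 120°  [cyclic TDGE, opposite ∠T+∠G]
4. ∠EDG = 74°  [△DAG]
5. ∠EDT = 27°  [△TDE]
6. ∠ETG = 74°  [same arc GE]
7. ∠EGT = 27°  [same arc TE]
8. ∠GET = 79°  [△TGE]

∠GET = 79°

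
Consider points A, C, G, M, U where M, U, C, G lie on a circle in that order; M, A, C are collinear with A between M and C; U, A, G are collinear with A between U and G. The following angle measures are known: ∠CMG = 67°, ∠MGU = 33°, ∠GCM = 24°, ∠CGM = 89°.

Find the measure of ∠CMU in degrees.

∠CMU = 56°

1. ∠MCU = 33°  [same arc MU]
2. ∠CUM = 91°  [cyclic MUCG, opposite ∠U+∠G]
3. ∠CMU = 56°  [△MUC]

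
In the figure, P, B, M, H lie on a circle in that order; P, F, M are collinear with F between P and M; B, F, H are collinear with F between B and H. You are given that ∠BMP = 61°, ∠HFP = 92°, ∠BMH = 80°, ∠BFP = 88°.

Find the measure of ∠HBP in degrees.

∠HBP = 19°

1. ∠BHP = 61°  [same arc PB]
2. ∠BPH = 100°  [cyclic PBMH, opposite ∠P+∠M]
3. ∠HBP = 19°  [△PBH]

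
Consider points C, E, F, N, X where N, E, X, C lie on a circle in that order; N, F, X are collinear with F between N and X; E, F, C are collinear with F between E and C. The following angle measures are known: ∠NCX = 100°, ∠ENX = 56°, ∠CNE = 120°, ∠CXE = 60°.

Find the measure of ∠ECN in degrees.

1. ∠NEX = 80°  [cyclic NEXC, opposite ∠E+∠C]
2. ∠EXN = 44°  [△NEX]
3. ∠ECN = 44°  [same arc NE]

∠ECN = 44°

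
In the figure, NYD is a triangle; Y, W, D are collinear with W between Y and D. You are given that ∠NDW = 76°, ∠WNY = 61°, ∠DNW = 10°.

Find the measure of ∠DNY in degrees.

∠DNY = 71°

1. ∠DWN = 94°  [△NWD]
2. ∠NDY = 76°  [W on ray DY]
3. ∠NWY = 86°  [linear pair at W on YD]
4. ∠NYW = 33°  [△NYW]
5. ∠DYN = 33°  [W on ray YD]
6. ∠DNY = 71°  [△NYD]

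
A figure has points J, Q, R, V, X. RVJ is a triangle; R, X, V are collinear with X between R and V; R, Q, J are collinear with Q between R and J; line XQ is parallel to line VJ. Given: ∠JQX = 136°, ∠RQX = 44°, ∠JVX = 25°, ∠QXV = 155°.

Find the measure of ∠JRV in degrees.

∠JRV = 111°

1. ∠RJV = 44°  [XQ∥VJ, corresponding at Q]
2. ∠JVR = 25°  [X on ray VR]
3. ∠JRV = 111°  [△RVJ]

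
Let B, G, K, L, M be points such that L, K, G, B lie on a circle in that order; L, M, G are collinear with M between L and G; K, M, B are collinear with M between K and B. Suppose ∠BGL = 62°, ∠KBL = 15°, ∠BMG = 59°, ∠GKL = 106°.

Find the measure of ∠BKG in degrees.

1. ∠BKL = 62°  [same arc LB]
2. ∠GBK = 59°  [△GMB]
3. ∠BLK = 103°  [△LKB]
4. ∠BGK = 77°  [cyclic LKGB, opposite ∠L+∠G]
5. ∠BKG = 44°  [△KGB]

∠BKG = 44°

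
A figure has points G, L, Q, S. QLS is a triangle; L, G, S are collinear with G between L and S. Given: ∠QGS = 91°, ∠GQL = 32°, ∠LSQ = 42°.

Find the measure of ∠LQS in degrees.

1. ∠LGQ = 89°  [linear pair at G on LS]
2. ∠GLQ = 59°  [△QLG]
3. ∠QLS = 59°  [G on ray LS]
4. ∠LQS = 79°  [△QLS]

∠LQS = 79°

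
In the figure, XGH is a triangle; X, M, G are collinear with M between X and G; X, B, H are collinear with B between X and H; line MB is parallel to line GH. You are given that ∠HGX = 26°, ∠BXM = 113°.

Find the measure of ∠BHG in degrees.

1. ∠BMX = 26°  [MB∥GH, corresponding at M]
2. ∠MBX = 41°  [△XMB]
3. ∠HBM = 139°  [linear pair at B on XH]
4. ∠BHG = 41°  [MB∥GH, co-interior at H–B]

∠BHG = 41°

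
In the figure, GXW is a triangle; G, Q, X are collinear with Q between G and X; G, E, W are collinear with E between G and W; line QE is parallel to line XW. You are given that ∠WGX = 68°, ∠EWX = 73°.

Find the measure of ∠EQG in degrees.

1. ∠GWX = 73°  [E on ray WG]
2. ∠GXW = 39°  [△GXW]
3. ∠EQG = 39°  [QE∥XW, corresponding at Q]

∠EQG = 39°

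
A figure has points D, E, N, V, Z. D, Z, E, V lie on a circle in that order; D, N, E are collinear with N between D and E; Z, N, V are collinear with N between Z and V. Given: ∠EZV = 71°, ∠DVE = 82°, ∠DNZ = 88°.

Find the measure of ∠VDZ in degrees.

1. ∠EDV = 71°  [same arc EV]
2. ∠DEV = 27°  [△DEV]
3. ∠ENV = 88°  [vertical angles at N]
4. ∠EVZ = 65°  [△ENV]
5. ∠VEZ = 44°  [△ZEV]
6. ∠VDZ = 136°  [cyclic DZEV, opposite ∠D+∠E]

∠VDZ = 136°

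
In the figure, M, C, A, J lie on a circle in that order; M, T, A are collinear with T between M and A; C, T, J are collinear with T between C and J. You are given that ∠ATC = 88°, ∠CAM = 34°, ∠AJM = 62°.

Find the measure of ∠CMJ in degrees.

1. ∠CTM = 92°  [linear pair at T on MA]
2. ∠CJM = 34°  [same arc MC]
3. ∠ACM = 118°  [cyclic MCAJ, opposite ∠C+∠J]
4. ∠AMC = 28°  [△MCA]
5. ∠JCM = 60°  [△MTC]
6. ∠CMJ = 86°  [△MCJ]

∠CMJ = 86°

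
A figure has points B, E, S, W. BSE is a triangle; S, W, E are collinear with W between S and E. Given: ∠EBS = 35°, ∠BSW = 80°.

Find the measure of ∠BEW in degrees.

1. ∠BSE = 80°  [W on ray SE]
2. ∠BES = 65°  [△BSE]
3. ∠BEW = 65°  [W on ray ES]

∠BEW = 65°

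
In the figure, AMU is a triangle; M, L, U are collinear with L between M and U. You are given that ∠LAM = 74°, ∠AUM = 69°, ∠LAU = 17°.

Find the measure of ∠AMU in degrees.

∠AMU = 20°

1. ∠AUL = 69°  [L on ray UM]
2. ∠ALU = 94°  [△ALU]
3. ∠ALM = 86°  [linear pair at L on MU]
4. ∠AML = 20°  [△AML]
5. ∠AMU = 20°  [L on ray MU]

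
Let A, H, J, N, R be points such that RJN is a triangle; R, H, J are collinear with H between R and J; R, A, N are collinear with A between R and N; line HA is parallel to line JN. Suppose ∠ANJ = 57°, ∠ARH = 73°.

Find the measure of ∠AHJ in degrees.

1. ∠JNR = 57°  [A on ray NR]
2. ∠JRN = 73°  [H on RJ, A on RN]
3. ∠NJR = 50°  [△RJN]
4. ∠AHR = 50°  [HA∥JN, corresponding at H]
5. ∠AHJ = 130°  [linear pair at H on RJ]

∠AHJ = 130°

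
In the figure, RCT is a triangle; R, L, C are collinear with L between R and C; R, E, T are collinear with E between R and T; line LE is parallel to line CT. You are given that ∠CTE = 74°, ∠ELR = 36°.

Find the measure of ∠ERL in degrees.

∠ERL = 70°

1. ∠CTR = 74°  [E on ray TR]
2. ∠RCT = 36°  [LE∥CT, corresponding at L]
3. ∠CRT = 70°  [△RCT]
4. ∠ERL = 70°  [L on RC, E on RT]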